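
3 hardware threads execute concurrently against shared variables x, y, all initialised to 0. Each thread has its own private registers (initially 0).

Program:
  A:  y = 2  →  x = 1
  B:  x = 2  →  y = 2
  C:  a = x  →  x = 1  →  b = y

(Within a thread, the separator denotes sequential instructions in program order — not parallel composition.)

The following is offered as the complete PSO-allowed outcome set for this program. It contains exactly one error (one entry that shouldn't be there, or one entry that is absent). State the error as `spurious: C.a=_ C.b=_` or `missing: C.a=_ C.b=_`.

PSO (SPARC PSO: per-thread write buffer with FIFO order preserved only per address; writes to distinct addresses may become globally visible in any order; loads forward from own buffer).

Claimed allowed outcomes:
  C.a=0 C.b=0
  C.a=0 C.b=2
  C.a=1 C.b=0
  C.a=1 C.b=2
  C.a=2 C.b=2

outcome vector order: (C.a,C.b)
[PSO] allowed = {(0,0); (0,2); (1,0); (1,2); (2,0); (2,2)}
PSO∖claimed = {(2,0)}

missing: C.a=2 C.b=0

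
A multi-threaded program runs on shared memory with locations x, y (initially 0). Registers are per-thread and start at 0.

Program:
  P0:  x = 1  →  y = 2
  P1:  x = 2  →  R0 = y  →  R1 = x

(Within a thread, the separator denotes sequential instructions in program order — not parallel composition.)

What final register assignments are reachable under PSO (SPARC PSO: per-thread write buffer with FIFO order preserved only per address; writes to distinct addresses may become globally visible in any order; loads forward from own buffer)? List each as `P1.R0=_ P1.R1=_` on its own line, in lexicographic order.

outcome vector order: (P1.R0,P1.R1)
|PSO outcomes| = 4

P1.R0=0 P1.R1=1
P1.R0=0 P1.R1=2
P1.R0=2 P1.R1=1
P1.R0=2 P1.R1=2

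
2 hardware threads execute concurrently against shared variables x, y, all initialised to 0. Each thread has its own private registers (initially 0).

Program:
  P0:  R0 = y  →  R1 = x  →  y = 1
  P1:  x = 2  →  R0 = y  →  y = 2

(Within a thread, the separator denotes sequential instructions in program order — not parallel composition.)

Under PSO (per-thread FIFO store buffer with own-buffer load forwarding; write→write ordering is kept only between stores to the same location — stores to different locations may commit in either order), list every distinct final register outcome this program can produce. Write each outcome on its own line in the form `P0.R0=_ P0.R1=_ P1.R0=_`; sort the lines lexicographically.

P0.R0=0 P0.R1=0 P1.R0=0
P0.R0=0 P0.R1=0 P1.R0=1
P0.R0=0 P0.R1=2 P1.R0=0
P0.R0=0 P0.R1=2 P1.R0=1
P0.R0=2 P0.R1=0 P1.R0=0
P0.R0=2 P0.R1=2 P1.R0=0

outcome vector order: (P0.R0,P0.R1,P1.R0)
|PSO outcomes| = 6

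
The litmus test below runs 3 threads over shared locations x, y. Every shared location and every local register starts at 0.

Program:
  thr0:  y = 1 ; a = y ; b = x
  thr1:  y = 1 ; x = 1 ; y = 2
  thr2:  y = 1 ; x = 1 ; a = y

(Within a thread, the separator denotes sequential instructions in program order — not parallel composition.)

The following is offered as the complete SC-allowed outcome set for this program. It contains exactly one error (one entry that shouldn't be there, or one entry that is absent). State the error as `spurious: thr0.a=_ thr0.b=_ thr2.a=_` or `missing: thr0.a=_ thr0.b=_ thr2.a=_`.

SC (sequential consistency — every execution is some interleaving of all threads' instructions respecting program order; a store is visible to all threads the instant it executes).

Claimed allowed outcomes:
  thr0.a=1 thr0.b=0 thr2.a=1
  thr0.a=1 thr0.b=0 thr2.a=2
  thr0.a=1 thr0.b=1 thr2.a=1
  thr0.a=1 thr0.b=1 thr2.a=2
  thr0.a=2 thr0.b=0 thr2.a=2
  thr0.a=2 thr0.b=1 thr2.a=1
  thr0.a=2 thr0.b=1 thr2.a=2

outcome vector order: (thr0.a,thr0.b,thr2.a)
[SC] allowed = {<1 0 1> <1 0 2> <1 1 1> <1 1 2> <2 1 1> <2 1 2>}
claimed∖SC = {<2 0 2>}

spurious: thr0.a=2 thr0.b=0 thr2.a=2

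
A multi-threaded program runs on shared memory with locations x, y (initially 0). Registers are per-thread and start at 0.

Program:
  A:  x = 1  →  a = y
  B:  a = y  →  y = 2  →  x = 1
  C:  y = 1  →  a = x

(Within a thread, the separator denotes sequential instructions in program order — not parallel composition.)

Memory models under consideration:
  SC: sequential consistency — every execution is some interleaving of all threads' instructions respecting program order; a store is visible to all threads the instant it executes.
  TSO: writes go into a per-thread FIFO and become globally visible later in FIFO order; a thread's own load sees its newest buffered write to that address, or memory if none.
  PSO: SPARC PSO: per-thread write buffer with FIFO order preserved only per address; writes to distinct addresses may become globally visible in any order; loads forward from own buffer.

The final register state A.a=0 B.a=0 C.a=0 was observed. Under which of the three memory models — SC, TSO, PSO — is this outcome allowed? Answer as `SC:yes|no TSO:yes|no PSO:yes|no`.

outcome vector order: (A.a,B.a,C.a)
[SC] allowed = {(0,0,1) (0,1,1) (1,0,0) (1,0,1) (1,1,0) (1,1,1) (2,0,0) (2,0,1) (2,1,0) (2,1,1)}
[TSO] allowed = {(0,0,0) (0,0,1) (0,1,0) (0,1,1) (1,0,0) (1,0,1) (1,1,0) (1,1,1) (2,0,0) (2,0,1) (2,1,0) (2,1,1)}
[PSO] allowed = {(0,0,0) (0,0,1) (0,1,0) (0,1,1) (1,0,0) (1,0,1) (1,1,0) (1,1,1) (2,0,0) (2,0,1) (2,1,0) (2,1,1)}
target (0,0,0) ∈ {TSO,PSO}

SC:no TSO:yes PSO:yes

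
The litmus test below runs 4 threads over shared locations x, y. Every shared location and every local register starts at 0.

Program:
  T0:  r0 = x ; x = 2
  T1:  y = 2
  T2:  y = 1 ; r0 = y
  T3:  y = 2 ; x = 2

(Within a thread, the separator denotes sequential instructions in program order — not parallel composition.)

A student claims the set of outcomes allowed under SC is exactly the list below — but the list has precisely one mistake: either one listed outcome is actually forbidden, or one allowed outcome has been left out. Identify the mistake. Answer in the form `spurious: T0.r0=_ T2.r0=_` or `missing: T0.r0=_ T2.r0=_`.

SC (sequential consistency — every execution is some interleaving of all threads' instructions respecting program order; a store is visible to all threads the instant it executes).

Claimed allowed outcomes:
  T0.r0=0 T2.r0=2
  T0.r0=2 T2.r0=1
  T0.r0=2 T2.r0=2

missing: T0.r0=0 T2.r0=1

outcome vector order: (T0.r0,T2.r0)
under SC → (0,1); (0,2); (2,1); (2,2)
SC∖claimed = {(0,1)}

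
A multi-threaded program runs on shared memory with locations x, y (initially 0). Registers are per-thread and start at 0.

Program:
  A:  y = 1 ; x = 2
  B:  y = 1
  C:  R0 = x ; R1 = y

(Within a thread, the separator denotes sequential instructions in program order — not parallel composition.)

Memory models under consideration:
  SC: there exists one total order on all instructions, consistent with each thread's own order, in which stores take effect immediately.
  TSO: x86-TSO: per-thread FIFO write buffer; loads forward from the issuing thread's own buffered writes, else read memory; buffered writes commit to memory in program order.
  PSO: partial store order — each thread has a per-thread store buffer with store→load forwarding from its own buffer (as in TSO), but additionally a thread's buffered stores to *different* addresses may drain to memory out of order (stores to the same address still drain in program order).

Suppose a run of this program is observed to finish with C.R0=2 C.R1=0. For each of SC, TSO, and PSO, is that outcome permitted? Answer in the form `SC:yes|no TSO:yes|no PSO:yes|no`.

SC:no TSO:no PSO:yes

outcome vector order: (C.R0,C.R1)
SC (3): (0,0); (0,1); (2,1)
TSO (3): (0,0); (0,1); (2,1)
PSO (4): (0,0); (0,1); (2,0); (2,1)
target (2,0) ∈ {PSO}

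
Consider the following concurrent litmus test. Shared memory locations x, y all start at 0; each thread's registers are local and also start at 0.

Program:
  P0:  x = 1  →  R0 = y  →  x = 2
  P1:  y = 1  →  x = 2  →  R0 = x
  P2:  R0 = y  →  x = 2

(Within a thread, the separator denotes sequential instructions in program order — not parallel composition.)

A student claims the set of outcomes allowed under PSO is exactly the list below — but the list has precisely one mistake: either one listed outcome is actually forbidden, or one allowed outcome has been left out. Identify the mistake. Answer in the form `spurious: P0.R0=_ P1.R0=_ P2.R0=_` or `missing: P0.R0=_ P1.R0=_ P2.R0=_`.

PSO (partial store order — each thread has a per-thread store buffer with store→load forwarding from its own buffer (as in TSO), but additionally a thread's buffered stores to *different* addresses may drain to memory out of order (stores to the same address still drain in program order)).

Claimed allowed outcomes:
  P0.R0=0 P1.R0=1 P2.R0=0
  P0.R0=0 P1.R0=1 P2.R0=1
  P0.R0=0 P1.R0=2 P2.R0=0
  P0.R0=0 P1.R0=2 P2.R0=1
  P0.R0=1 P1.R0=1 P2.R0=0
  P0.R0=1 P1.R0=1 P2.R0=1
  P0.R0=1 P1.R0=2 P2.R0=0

outcome vector order: (P0.R0,P1.R0,P2.R0)
[PSO] allowed = {0/1/0 0/1/1 0/2/0 0/2/1 1/1/0 1/1/1 1/2/0 1/2/1}
PSO∖claimed = {1/2/1}

missing: P0.R0=1 P1.R0=2 P2.R0=1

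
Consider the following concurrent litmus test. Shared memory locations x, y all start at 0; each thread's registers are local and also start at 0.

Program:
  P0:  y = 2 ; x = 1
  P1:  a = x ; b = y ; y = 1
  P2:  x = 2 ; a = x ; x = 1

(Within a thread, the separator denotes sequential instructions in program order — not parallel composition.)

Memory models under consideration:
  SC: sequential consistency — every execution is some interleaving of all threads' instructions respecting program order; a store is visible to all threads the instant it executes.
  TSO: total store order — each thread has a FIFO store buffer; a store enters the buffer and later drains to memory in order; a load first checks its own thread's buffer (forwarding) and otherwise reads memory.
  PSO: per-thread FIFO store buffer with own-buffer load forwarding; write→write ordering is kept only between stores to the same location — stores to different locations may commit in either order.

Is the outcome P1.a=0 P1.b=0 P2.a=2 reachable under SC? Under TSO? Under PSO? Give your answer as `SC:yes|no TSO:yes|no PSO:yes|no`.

outcome vector order: (P1.a,P1.b,P2.a)
SC: 11 outcomes — {<0 0 1>, <0 0 2>, <0 2 1>, <0 2 2>, <1 0 2>, <1 2 1>, <1 2 2>, <2 0 1>, <2 0 2>, <2 2 1>, <2 2 2>}
TSO: 11 outcomes — {<0 0 1>, <0 0 2>, <0 2 1>, <0 2 2>, <1 0 2>, <1 2 1>, <1 2 2>, <2 0 1>, <2 0 2>, <2 2 1>, <2 2 2>}
PSO: 12 outcomes — {<0 0 1>, <0 0 2>, <0 2 1>, <0 2 2>, <1 0 1>, <1 0 2>, <1 2 1>, <1 2 2>, <2 0 1>, <2 0 2>, <2 2 1>, <2 2 2>}
target <0 0 2> ∈ {SC,TSO,PSO}

SC:yes TSO:yes PSO:yes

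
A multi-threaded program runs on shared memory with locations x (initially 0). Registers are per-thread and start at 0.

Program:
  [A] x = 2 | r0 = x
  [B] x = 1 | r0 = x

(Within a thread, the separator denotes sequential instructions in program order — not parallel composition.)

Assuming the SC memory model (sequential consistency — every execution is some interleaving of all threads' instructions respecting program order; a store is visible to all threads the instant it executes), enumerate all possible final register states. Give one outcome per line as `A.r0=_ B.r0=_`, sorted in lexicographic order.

A.r0=1 B.r0=1
A.r0=2 B.r0=1
A.r0=2 B.r0=2

outcome vector order: (A.r0,B.r0)
|SC outcomes| = 3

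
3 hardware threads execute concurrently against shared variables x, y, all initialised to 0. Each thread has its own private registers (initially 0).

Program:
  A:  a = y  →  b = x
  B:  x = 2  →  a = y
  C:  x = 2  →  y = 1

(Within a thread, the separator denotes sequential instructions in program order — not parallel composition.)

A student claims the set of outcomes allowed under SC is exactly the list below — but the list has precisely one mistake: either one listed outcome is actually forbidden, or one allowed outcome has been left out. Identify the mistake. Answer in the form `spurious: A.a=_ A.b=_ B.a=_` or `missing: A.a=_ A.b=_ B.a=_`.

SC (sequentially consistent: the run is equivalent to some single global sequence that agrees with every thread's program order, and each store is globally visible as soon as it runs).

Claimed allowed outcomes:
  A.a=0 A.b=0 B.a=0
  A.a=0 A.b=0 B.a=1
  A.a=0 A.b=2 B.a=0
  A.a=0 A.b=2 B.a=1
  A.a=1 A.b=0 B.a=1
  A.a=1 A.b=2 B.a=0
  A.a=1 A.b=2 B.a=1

spurious: A.a=1 A.b=0 B.a=1

outcome vector order: (A.a,A.b,B.a)
under SC → 0/0/0; 0/0/1; 0/2/0; 0/2/1; 1/2/0; 1/2/1
claimed∖SC = {1/0/1}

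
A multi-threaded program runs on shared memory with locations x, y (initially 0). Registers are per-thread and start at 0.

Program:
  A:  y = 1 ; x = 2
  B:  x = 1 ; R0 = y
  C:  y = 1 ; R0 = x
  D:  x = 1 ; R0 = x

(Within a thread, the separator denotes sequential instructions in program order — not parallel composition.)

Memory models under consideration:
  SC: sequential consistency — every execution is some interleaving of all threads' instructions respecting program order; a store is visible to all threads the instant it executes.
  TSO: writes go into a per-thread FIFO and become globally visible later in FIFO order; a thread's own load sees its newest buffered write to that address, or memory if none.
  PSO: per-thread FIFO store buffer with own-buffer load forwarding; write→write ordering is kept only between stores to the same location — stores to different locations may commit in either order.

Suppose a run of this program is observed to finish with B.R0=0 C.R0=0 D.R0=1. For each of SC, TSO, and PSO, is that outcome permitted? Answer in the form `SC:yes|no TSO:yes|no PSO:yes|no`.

outcome vector order: (B.R0,C.R0,D.R0)
under SC → <0 1 1>; <0 1 2>; <0 2 1>; <0 2 2>; <1 0 1>; <1 0 2>; <1 1 1>; <1 1 2>; <1 2 1>; <1 2 2>
under TSO → <0 0 1>; <0 0 2>; <0 1 1>; <0 1 2>; <0 2 1>; <0 2 2>; <1 0 1>; <1 0 2>; <1 1 1>; <1 1 2>; <1 2 1>; <1 2 2>
under PSO → <0 0 1>; <0 0 2>; <0 1 1>; <0 1 2>; <0 2 1>; <0 2 2>; <1 0 1>; <1 0 2>; <1 1 1>; <1 1 2>; <1 2 1>; <1 2 2>
target <0 0 1> ∈ {TSO,PSO}

SC:no TSO:yes PSO:yes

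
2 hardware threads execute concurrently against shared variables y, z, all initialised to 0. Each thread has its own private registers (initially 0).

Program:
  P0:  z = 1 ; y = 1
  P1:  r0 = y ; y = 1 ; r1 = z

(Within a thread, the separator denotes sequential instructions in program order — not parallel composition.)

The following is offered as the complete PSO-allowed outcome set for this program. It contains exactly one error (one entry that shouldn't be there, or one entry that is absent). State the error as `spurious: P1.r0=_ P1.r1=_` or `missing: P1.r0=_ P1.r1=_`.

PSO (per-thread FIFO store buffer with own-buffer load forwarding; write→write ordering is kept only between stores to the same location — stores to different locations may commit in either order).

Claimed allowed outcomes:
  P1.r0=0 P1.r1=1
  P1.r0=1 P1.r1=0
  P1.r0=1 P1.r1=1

missing: P1.r0=0 P1.r1=0

outcome vector order: (P1.r0,P1.r1)
under PSO → (0,0), (0,1), (1,0), (1,1)
PSO∖claimed = {(0,0)}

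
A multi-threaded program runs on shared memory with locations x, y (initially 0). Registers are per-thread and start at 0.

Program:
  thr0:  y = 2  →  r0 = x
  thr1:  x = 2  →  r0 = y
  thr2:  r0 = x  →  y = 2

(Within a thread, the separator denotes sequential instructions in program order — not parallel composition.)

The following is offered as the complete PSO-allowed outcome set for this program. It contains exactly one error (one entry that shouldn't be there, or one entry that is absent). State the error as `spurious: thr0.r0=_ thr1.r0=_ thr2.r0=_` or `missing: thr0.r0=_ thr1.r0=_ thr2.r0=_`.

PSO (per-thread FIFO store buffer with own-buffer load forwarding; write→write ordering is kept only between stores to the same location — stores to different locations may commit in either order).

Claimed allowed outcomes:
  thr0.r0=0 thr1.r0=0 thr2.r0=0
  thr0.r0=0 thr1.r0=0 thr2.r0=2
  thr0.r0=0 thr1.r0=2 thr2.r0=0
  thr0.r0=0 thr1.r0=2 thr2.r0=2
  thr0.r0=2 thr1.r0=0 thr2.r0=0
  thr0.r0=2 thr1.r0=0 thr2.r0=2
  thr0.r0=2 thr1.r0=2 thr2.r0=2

outcome vector order: (thr0.r0,thr1.r0,thr2.r0)
[PSO] allowed = {000, 002, 020, 022, 200, 202, 220, 222}
PSO∖claimed = {220}

missing: thr0.r0=2 thr1.r0=2 thr2.r0=0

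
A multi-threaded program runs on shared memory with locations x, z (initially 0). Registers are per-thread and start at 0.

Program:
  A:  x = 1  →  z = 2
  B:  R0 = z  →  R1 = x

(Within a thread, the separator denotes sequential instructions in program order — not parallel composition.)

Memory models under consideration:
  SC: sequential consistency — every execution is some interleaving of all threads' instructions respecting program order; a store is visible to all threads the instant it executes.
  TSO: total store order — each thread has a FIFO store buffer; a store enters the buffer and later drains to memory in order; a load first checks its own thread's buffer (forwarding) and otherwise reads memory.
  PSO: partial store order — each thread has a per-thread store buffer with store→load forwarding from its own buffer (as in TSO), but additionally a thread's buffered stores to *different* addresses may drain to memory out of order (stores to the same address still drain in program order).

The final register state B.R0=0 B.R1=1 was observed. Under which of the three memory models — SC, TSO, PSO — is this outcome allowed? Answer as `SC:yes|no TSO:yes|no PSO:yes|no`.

outcome vector order: (B.R0,B.R1)
SC (3): 0/0, 0/1, 2/1
TSO (3): 0/0, 0/1, 2/1
PSO (4): 0/0, 0/1, 2/0, 2/1
target 0/1 ∈ {SC,TSO,PSO}

SC:yes TSO:yes PSO:yes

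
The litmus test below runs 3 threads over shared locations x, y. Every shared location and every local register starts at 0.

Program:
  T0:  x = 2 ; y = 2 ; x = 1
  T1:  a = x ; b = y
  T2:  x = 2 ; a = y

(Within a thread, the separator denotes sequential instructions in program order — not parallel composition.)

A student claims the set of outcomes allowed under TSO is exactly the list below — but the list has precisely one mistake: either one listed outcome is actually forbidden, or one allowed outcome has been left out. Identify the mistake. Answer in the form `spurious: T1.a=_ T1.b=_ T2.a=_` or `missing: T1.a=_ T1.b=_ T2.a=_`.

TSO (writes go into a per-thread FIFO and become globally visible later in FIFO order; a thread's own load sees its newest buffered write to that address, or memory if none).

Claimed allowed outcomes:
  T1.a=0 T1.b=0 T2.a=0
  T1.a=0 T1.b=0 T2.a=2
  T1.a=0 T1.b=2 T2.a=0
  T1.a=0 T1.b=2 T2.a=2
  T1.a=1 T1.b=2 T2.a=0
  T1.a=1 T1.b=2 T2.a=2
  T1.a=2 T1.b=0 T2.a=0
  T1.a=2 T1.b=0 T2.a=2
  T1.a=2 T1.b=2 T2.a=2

outcome vector order: (T1.a,T1.b,T2.a)
TSO: 10 outcomes — {000; 002; 020; 022; 120; 122; 200; 202; 220; 222}
TSO∖claimed = {220}

missing: T1.a=2 T1.b=2 T2.a=0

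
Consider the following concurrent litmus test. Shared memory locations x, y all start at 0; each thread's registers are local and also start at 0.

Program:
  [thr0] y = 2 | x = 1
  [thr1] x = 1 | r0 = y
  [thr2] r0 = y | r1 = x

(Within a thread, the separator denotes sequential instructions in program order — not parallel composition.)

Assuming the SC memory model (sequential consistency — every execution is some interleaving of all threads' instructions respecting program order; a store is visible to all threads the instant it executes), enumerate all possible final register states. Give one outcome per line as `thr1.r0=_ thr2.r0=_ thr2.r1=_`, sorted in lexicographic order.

outcome vector order: (thr1.r0,thr2.r0,thr2.r1)
|SC outcomes| = 7

thr1.r0=0 thr2.r0=0 thr2.r1=0
thr1.r0=0 thr2.r0=0 thr2.r1=1
thr1.r0=0 thr2.r0=2 thr2.r1=1
thr1.r0=2 thr2.r0=0 thr2.r1=0
thr1.r0=2 thr2.r0=0 thr2.r1=1
thr1.r0=2 thr2.r0=2 thr2.r1=0
thr1.r0=2 thr2.r0=2 thr2.r1=1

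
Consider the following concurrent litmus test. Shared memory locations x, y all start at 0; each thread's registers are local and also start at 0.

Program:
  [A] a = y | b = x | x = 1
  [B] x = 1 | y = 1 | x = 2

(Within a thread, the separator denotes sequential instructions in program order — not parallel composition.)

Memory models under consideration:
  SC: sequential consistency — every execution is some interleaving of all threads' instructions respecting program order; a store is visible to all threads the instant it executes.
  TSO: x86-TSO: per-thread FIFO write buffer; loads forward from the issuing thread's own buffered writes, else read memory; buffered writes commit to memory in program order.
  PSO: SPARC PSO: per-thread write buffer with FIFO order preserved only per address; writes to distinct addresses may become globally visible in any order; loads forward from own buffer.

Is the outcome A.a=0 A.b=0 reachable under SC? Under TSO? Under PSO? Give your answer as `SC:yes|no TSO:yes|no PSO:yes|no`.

SC:yes TSO:yes PSO:yes

outcome vector order: (A.a,A.b)
SC (5): <0 0> <0 1> <0 2> <1 1> <1 2>
TSO (5): <0 0> <0 1> <0 2> <1 1> <1 2>
PSO (6): <0 0> <0 1> <0 2> <1 0> <1 1> <1 2>
target <0 0> ∈ {SC,TSO,PSO}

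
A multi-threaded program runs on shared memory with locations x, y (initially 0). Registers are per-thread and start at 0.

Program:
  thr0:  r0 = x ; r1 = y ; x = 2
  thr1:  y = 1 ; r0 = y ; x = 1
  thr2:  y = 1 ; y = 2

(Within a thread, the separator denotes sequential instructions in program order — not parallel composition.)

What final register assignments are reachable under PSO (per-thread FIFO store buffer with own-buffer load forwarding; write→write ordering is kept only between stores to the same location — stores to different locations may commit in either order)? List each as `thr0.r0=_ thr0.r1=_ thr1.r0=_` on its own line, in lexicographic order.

thr0.r0=0 thr0.r1=0 thr1.r0=1
thr0.r0=0 thr0.r1=0 thr1.r0=2
thr0.r0=0 thr0.r1=1 thr1.r0=1
thr0.r0=0 thr0.r1=1 thr1.r0=2
thr0.r0=0 thr0.r1=2 thr1.r0=1
thr0.r0=0 thr0.r1=2 thr1.r0=2
thr0.r0=1 thr0.r1=0 thr1.r0=1
thr0.r0=1 thr0.r1=1 thr1.r0=1
thr0.r0=1 thr0.r1=2 thr1.r0=1
thr0.r0=1 thr0.r1=2 thr1.r0=2

outcome vector order: (thr0.r0,thr0.r1,thr1.r0)
|PSO outcomes| = 10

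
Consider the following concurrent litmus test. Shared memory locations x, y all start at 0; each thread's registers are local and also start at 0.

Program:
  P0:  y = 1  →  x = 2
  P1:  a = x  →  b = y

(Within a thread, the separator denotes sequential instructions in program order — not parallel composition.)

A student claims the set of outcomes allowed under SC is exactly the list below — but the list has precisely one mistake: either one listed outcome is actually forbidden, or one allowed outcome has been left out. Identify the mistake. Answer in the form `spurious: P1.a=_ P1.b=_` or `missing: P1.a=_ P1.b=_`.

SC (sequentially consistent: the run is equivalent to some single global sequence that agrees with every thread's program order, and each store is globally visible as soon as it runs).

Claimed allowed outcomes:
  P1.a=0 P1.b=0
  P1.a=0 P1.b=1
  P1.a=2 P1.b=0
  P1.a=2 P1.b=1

outcome vector order: (P1.a,P1.b)
[SC] allowed = {<0 0>; <0 1>; <2 1>}
claimed∖SC = {<2 0>}

spurious: P1.a=2 P1.b=0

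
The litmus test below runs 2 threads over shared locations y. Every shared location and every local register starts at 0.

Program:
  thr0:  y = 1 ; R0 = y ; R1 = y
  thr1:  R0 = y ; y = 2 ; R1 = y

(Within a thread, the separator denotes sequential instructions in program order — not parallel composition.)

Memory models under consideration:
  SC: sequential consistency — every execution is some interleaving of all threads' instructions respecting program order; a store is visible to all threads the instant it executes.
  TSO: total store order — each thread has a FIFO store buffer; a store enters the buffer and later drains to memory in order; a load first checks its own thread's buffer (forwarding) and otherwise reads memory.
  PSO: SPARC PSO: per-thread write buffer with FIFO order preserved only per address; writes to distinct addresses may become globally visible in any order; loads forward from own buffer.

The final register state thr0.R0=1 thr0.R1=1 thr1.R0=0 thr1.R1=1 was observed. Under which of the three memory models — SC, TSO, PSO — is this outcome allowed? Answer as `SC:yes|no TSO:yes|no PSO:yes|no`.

outcome vector order: (thr0.R0,thr0.R1,thr1.R0,thr1.R1)
under SC → <1 1 0 1> <1 1 0 2> <1 1 1 2> <1 2 0 2> <1 2 1 2> <2 2 0 2> <2 2 1 2>
under TSO → <1 1 0 1> <1 1 0 2> <1 1 1 2> <1 2 0 2> <1 2 1 2> <2 2 0 2> <2 2 1 2>
under PSO → <1 1 0 1> <1 1 0 2> <1 1 1 2> <1 2 0 2> <1 2 1 2> <2 2 0 2> <2 2 1 2>
target <1 1 0 1> ∈ {SC,TSO,PSO}

SC:yes TSO:yes PSO:yes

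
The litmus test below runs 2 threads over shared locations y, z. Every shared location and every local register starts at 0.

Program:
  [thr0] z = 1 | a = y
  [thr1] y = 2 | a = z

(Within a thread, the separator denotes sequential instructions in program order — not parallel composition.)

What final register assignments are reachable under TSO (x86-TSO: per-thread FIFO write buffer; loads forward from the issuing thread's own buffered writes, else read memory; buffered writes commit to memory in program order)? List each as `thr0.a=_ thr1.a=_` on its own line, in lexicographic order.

outcome vector order: (thr0.a,thr1.a)
|TSO outcomes| = 4

thr0.a=0 thr1.a=0
thr0.a=0 thr1.a=1
thr0.a=2 thr1.a=0
thr0.a=2 thr1.a=1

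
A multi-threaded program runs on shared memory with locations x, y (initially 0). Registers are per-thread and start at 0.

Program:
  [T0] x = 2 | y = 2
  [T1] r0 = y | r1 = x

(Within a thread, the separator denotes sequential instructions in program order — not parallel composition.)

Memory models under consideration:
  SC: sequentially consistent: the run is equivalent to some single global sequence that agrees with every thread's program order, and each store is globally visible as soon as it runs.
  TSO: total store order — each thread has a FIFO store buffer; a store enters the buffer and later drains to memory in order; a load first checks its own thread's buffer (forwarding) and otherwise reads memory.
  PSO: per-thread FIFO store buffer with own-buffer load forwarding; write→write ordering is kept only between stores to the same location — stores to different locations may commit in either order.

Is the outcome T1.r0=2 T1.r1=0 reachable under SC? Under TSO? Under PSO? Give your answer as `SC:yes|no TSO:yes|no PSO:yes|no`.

outcome vector order: (T1.r0,T1.r1)
under SC → <0 0>; <0 2>; <2 2>
under TSO → <0 0>; <0 2>; <2 2>
under PSO → <0 0>; <0 2>; <2 0>; <2 2>
target <2 0> ∈ {PSO}

SC:no TSO:no PSO:yes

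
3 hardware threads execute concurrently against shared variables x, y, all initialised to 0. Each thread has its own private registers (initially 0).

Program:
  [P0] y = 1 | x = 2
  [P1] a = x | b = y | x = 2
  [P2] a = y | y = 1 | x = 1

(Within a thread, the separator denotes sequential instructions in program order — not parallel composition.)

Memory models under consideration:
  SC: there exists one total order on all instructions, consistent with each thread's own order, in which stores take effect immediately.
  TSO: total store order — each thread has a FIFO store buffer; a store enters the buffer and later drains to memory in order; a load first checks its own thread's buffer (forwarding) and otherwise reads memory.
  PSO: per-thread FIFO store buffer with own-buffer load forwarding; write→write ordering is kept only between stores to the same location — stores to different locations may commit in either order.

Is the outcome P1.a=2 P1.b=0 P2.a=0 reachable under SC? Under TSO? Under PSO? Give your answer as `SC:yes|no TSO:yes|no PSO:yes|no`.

outcome vector order: (P1.a,P1.b,P2.a)
[SC] allowed = {(0,0,0); (0,0,1); (0,1,0); (0,1,1); (1,1,0); (1,1,1); (2,1,0); (2,1,1)}
[TSO] allowed = {(0,0,0); (0,0,1); (0,1,0); (0,1,1); (1,1,0); (1,1,1); (2,1,0); (2,1,1)}
[PSO] allowed = {(0,0,0); (0,0,1); (0,1,0); (0,1,1); (1,0,0); (1,1,0); (1,1,1); (2,0,0); (2,0,1); (2,1,0); (2,1,1)}
target (2,0,0) ∈ {PSO}

SC:no TSO:no PSO:yes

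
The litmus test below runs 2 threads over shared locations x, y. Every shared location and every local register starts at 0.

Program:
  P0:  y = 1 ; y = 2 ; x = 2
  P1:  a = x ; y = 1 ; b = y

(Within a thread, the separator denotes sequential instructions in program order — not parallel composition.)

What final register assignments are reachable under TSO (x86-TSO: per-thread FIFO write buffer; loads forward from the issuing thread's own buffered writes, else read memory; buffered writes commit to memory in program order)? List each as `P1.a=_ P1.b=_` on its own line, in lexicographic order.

P1.a=0 P1.b=1
P1.a=0 P1.b=2
P1.a=2 P1.b=1

outcome vector order: (P1.a,P1.b)
|TSO outcomes| = 3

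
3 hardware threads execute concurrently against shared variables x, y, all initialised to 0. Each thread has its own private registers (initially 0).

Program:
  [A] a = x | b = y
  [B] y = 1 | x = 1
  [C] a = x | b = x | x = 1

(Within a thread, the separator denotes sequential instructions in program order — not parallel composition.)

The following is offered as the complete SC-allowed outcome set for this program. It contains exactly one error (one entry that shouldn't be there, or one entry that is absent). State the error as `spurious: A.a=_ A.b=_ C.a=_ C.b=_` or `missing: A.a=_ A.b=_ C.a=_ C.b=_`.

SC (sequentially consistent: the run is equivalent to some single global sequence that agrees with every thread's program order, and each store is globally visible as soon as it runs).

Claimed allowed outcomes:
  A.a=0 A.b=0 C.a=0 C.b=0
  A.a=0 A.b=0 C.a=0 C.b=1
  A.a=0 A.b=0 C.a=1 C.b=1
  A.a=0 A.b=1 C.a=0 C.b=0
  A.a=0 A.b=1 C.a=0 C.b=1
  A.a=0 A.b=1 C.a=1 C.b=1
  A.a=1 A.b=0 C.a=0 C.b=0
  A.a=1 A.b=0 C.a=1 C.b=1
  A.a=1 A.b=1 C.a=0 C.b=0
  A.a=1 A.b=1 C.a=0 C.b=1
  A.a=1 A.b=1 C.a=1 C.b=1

spurious: A.a=1 A.b=0 C.a=1 C.b=1

outcome vector order: (A.a,A.b,C.a,C.b)
SC (10): <0 0 0 0> <0 0 0 1> <0 0 1 1> <0 1 0 0> <0 1 0 1> <0 1 1 1> <1 0 0 0> <1 1 0 0> <1 1 0 1> <1 1 1 1>
claimed∖SC = {<1 0 1 1>}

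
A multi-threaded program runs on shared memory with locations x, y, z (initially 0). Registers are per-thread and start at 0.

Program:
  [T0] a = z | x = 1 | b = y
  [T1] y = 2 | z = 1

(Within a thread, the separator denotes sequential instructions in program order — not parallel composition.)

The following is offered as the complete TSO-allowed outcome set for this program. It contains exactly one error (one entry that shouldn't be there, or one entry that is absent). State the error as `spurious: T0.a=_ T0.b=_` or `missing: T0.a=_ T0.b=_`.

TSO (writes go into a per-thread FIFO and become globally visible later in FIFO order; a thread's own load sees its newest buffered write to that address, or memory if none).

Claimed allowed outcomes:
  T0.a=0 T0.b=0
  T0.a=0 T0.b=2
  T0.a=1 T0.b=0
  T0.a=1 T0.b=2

spurious: T0.a=1 T0.b=0

outcome vector order: (T0.a,T0.b)
TSO: 3 outcomes — {00 02 12}
claimed∖TSO = {10}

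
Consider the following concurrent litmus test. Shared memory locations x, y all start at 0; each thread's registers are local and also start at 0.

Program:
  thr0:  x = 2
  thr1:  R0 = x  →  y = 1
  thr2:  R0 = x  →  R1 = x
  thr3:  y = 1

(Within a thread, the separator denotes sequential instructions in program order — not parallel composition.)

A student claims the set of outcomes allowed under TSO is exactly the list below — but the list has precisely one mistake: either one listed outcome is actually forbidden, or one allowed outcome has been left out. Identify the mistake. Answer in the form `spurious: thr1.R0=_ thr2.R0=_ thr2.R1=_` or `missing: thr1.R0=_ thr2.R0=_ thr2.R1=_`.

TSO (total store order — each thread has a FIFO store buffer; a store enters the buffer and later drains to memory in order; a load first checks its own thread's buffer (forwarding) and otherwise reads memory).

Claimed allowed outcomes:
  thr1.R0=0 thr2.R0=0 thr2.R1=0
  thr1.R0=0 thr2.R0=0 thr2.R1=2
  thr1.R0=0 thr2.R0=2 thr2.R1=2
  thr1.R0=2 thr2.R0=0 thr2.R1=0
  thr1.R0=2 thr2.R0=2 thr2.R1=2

outcome vector order: (thr1.R0,thr2.R0,thr2.R1)
TSO: 6 outcomes — {(0,0,0), (0,0,2), (0,2,2), (2,0,0), (2,0,2), (2,2,2)}
TSO∖claimed = {(2,0,2)}

missing: thr1.R0=2 thr2.R0=0 thr2.R1=2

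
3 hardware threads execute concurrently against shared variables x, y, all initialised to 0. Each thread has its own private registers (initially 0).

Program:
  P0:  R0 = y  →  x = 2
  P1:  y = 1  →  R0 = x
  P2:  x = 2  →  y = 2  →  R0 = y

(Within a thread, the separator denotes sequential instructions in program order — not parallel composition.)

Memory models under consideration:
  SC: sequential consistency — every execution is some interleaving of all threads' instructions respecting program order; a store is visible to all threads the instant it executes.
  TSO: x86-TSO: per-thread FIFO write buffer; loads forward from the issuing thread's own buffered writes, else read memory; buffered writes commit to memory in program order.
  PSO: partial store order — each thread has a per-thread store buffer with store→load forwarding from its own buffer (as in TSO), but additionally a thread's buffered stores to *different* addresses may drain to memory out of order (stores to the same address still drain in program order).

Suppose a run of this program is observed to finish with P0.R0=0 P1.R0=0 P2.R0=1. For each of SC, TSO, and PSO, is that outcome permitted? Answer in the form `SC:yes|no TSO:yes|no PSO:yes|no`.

SC:no TSO:yes PSO:yes

outcome vector order: (P0.R0,P1.R0,P2.R0)
SC (9): <0 0 2> <0 2 1> <0 2 2> <1 0 2> <1 2 1> <1 2 2> <2 0 2> <2 2 1> <2 2 2>
TSO (12): <0 0 1> <0 0 2> <0 2 1> <0 2 2> <1 0 1> <1 0 2> <1 2 1> <1 2 2> <2 0 1> <2 0 2> <2 2 1> <2 2 2>
PSO (12): <0 0 1> <0 0 2> <0 2 1> <0 2 2> <1 0 1> <1 0 2> <1 2 1> <1 2 2> <2 0 1> <2 0 2> <2 2 1> <2 2 2>
target <0 0 1> ∈ {TSO,PSO}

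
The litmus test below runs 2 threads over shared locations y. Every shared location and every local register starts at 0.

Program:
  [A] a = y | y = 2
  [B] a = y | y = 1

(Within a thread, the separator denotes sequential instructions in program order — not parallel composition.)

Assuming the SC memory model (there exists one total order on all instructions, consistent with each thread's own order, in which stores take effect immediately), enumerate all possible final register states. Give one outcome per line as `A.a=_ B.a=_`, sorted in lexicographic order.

outcome vector order: (A.a,B.a)
|SC outcomes| = 3

A.a=0 B.a=0
A.a=0 B.a=2
A.a=1 B.a=0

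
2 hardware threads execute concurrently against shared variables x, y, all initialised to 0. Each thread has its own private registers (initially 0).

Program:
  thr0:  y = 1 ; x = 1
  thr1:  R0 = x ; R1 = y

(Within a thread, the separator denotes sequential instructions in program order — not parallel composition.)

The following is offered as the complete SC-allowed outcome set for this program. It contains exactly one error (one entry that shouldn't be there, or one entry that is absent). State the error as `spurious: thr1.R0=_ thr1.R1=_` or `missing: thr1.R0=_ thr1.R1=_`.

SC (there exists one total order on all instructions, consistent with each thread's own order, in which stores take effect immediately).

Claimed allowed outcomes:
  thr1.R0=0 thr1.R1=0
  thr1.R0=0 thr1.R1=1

outcome vector order: (thr1.R0,thr1.R1)
SC: 3 outcomes — {0/0, 0/1, 1/1}
SC∖claimed = {1/1}

missing: thr1.R0=1 thr1.R1=1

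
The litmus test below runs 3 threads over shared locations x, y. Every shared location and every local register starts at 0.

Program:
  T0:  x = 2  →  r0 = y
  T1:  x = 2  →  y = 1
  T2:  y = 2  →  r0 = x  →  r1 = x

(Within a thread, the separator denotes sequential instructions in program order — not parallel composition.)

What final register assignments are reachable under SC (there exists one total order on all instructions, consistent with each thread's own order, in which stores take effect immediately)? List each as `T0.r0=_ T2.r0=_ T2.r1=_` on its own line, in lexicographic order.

T0.r0=0 T2.r0=2 T2.r1=2
T0.r0=1 T2.r0=0 T2.r1=0
T0.r0=1 T2.r0=0 T2.r1=2
T0.r0=1 T2.r0=2 T2.r1=2
T0.r0=2 T2.r0=0 T2.r1=0
T0.r0=2 T2.r0=0 T2.r1=2
T0.r0=2 T2.r0=2 T2.r1=2

outcome vector order: (T0.r0,T2.r0,T2.r1)
|SC outcomes| = 7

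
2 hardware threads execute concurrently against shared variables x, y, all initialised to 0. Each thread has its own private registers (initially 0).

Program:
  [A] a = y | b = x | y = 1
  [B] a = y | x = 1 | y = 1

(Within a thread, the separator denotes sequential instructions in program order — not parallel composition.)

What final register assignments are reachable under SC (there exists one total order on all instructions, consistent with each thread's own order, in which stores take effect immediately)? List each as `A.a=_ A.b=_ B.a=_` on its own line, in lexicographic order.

outcome vector order: (A.a,A.b,B.a)
|SC outcomes| = 4

A.a=0 A.b=0 B.a=0
A.a=0 A.b=0 B.a=1
A.a=0 A.b=1 B.a=0
A.a=1 A.b=1 B.a=0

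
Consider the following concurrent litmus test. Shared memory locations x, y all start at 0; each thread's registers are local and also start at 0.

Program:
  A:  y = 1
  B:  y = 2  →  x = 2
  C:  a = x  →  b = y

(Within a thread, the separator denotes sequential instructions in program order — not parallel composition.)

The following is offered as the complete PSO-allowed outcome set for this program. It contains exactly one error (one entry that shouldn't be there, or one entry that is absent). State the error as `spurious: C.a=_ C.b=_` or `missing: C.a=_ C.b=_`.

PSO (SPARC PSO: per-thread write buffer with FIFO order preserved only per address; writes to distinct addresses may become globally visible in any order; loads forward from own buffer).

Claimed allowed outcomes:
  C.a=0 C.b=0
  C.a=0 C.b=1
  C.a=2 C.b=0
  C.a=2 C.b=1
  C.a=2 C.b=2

missing: C.a=0 C.b=2

outcome vector order: (C.a,C.b)
under PSO → <0 0> <0 1> <0 2> <2 0> <2 1> <2 2>
PSO∖claimed = {<0 2>}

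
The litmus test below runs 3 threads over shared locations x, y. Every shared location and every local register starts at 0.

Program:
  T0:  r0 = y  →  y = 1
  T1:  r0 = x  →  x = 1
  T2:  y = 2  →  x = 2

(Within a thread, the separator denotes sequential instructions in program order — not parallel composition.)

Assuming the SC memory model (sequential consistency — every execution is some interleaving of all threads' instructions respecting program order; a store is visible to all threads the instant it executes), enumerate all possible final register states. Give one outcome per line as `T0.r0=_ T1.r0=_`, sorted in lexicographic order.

outcome vector order: (T0.r0,T1.r0)
|SC outcomes| = 4

T0.r0=0 T1.r0=0
T0.r0=0 T1.r0=2
T0.r0=2 T1.r0=0
T0.r0=2 T1.r0=2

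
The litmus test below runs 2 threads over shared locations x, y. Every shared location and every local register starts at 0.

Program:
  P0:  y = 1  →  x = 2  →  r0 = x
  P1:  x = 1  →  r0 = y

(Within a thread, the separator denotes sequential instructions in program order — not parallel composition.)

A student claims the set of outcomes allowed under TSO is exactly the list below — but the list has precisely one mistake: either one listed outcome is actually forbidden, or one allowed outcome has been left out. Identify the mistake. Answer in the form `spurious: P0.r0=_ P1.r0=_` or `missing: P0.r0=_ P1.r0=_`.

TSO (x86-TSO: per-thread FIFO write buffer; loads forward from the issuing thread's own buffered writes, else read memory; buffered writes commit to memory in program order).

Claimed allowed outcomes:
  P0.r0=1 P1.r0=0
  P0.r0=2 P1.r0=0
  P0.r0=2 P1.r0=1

outcome vector order: (P0.r0,P1.r0)
under TSO → <1 0> <1 1> <2 0> <2 1>
TSO∖claimed = {<1 1>}

missing: P0.r0=1 P1.r0=1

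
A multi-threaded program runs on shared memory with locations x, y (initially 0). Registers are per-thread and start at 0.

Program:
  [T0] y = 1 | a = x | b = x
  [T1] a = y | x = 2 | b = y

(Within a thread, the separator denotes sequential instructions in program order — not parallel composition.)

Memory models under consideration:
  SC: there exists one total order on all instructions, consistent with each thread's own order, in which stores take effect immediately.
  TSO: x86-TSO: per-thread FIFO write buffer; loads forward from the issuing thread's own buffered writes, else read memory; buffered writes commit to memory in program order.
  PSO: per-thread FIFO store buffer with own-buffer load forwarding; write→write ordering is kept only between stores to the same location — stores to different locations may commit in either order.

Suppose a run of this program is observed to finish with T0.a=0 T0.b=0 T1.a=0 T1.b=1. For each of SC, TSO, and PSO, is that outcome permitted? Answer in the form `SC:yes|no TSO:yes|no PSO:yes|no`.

outcome vector order: (T0.a,T0.b,T1.a,T1.b)
SC: 7 outcomes — {(0,0,0,1); (0,0,1,1); (0,2,0,1); (0,2,1,1); (2,2,0,0); (2,2,0,1); (2,2,1,1)}
TSO: 9 outcomes — {(0,0,0,0); (0,0,0,1); (0,0,1,1); (0,2,0,0); (0,2,0,1); (0,2,1,1); (2,2,0,0); (2,2,0,1); (2,2,1,1)}
PSO: 9 outcomes — {(0,0,0,0); (0,0,0,1); (0,0,1,1); (0,2,0,0); (0,2,0,1); (0,2,1,1); (2,2,0,0); (2,2,0,1); (2,2,1,1)}
target (0,0,0,1) ∈ {SC,TSO,PSO}

SC:yes TSO:yes PSO:yes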